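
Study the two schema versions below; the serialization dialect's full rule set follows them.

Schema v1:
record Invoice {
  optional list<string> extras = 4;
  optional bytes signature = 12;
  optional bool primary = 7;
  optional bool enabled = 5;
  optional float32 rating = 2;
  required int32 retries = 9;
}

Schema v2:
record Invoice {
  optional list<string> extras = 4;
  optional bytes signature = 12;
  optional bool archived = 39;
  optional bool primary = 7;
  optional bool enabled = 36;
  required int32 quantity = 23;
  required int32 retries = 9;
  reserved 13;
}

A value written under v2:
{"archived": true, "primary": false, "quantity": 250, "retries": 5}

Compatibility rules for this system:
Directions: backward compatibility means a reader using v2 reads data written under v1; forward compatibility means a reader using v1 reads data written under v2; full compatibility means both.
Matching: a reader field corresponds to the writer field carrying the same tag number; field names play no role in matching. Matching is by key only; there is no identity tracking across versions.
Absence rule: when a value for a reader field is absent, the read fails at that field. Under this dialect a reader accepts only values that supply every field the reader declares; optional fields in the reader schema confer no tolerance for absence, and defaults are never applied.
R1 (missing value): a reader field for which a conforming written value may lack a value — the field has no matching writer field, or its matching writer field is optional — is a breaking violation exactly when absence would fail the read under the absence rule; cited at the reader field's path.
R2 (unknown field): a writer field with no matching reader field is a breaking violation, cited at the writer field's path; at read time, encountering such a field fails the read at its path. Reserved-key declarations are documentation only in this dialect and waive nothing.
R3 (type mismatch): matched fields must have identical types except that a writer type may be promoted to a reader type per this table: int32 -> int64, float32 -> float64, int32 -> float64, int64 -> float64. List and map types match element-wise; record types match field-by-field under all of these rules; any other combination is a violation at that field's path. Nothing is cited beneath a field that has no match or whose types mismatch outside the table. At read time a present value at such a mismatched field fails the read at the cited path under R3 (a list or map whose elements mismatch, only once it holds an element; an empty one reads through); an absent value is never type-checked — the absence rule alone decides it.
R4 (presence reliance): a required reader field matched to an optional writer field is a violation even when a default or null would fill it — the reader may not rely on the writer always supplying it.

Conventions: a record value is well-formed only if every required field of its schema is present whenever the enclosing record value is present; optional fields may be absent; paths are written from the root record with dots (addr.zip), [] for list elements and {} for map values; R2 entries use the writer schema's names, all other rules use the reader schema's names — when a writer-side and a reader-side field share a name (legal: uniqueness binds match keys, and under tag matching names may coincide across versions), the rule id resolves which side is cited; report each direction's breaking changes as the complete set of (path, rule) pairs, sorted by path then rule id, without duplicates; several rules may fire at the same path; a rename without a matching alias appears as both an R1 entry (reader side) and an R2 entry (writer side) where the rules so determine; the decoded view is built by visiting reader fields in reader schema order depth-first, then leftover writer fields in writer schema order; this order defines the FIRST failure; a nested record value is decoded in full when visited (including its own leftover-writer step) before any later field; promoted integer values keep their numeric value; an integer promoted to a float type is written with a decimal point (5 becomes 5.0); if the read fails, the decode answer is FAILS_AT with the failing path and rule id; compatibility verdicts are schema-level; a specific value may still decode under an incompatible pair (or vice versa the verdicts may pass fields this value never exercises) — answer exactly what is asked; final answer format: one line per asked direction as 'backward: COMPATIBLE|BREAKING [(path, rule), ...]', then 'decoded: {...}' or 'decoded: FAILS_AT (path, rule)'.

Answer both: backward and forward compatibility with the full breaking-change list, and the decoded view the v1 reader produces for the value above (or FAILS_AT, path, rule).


each type pair in Invoice: writer, then reader
backward pass over Invoice, reader schema v2, writer schema v1:
  list<string> -> list<string>, writer optional: extras aligns to extras
  bytes -> bytes, writer optional: signature aligns to signature
  archived has no writer counterpart
  bool -> bool, writer optional: primary aligns to primary
  enabled has no writer counterpart
  quantity has no writer counterpart
  int32 -> int32, writer required: retries aligns to retries
  writer field enabled has no reader counterpart
  writer field rating has no reader counterpart
  R1 fires at archived
  R1 fires at enabled
  R2 fires at enabled
  R1 fires at extras
  R1 fires at primary
  R1 fires at quantity
  R2 fires at rating
  R1 fires at signature
  => backward verdict for Invoice: BREAKING, 8 violation(s)
forward pass over Invoice, reader schema v1, writer schema v2:
  list<string> -> list<string>, writer optional: extras aligns to extras
  bytes -> bytes, writer optional: signature aligns to signature
  bool -> bool, writer optional: primary aligns to primary
  enabled has no writer counterpart
  rating has no writer counterpart
  int32 -> int32, writer required: retries aligns to retries
  writer field archived has no reader counterpart
  writer field enabled has no reader counterpart
  writer field quantity has no reader counterpart
  R2 fires at archived
  R1 fires at enabled
  R2 fires at enabled
  R1 fires at extras
  R1 fires at primary
  R2 fires at quantity
  R1 fires at rating
  R1 fires at signature
  => forward verdict for Invoice: BREAKING, 8 violation(s)
decoding the Invoice value with the v1 reader:
  read fails at extras under R1 (no fill)
  => FAILS_AT (extras, R1)

backward: BREAKING [(archived, R1), (enabled, R1), (enabled, R2), (extras, R1), (primary, R1), (quantity, R1), (rating, R2), (signature, R1)]; forward: BREAKING [(archived, R2), (enabled, R1), (enabled, R2), (extras, R1), (primary, R1), (quantity, R2), (rating, R1), (signature, R1)]; decoded: FAILS_AT (extras, R1)


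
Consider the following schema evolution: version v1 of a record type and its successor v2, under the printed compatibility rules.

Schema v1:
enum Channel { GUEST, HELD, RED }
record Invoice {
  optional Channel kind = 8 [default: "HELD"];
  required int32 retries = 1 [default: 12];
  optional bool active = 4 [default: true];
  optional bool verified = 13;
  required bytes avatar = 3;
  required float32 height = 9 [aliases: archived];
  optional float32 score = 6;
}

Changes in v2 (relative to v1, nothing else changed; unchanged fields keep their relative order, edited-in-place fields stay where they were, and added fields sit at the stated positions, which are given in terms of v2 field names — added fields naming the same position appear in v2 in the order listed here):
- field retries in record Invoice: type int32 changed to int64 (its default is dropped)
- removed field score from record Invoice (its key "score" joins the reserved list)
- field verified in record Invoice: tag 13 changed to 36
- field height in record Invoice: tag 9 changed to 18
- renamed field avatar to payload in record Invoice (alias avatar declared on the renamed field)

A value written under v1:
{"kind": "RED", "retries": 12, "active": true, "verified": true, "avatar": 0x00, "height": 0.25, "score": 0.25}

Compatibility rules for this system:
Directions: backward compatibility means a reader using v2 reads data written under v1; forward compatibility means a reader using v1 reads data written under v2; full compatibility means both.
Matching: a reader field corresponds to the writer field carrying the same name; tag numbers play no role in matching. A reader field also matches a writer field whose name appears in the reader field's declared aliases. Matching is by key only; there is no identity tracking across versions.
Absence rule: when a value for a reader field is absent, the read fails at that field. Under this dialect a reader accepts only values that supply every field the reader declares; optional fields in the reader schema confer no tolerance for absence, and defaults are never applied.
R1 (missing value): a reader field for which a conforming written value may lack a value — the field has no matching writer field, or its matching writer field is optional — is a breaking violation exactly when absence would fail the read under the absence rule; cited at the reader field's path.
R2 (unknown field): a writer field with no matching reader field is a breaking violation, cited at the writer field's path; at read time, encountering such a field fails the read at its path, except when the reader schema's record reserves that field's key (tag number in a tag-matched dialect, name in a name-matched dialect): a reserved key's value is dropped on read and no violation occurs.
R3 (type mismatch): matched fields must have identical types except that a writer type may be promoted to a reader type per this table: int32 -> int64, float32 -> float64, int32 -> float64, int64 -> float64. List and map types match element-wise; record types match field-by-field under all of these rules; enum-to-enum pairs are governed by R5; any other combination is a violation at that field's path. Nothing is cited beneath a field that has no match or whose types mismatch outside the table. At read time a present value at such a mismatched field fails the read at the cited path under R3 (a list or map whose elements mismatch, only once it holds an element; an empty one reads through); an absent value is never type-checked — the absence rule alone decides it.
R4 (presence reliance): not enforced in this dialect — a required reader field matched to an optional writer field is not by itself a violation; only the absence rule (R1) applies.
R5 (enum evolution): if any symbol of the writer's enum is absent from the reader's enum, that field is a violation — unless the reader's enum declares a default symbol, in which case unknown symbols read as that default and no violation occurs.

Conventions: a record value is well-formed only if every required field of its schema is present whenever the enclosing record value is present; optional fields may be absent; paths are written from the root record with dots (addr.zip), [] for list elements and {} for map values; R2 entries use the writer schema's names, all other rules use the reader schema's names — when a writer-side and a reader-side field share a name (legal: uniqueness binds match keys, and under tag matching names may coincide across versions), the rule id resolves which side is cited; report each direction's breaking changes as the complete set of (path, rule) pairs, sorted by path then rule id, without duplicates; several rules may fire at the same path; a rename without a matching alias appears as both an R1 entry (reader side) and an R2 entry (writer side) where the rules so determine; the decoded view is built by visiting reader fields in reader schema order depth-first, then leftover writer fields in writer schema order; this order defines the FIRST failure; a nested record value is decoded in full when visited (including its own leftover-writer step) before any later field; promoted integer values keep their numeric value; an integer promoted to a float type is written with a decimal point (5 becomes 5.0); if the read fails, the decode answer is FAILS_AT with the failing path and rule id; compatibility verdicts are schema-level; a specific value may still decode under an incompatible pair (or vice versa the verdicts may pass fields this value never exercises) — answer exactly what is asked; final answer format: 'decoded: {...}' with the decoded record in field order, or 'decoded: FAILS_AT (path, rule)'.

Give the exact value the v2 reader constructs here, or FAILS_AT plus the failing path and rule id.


decoded: {"kind": "RED", "retries": 12, "active": true, "verified": true, "payload": 0x00, "height": 0.25}

each type pair in Invoice: writer, then reader
decoding the Invoice value with the v2 reader:
  kind := "RED"
  retries := 12 (int32 -> int64)
  active := true
  verified := true
  payload := 0x00 (from writer avatar)
  height := 0.25
  writer score: reserved -> dropped
  => decoded: {"kind": "RED", "retries": 12, "active": true, "verified": true, "payload": 0x00, "height": 0.25}
the other Invoice changes do not affect what is asked:
  field retries in record Invoice: type int32 changed to int64 (its default is dropped) -> matters for Invoice compatibility verdicts, not for this value's decode
  field verified in record Invoice: tag 13 changed to 36 -> triggers nothing under the printed rules; the Invoice answer is the same either way
  field height in record Invoice: tag 9 changed to 18 -> triggers nothing under the printed rules; the Invoice answer is the same either way


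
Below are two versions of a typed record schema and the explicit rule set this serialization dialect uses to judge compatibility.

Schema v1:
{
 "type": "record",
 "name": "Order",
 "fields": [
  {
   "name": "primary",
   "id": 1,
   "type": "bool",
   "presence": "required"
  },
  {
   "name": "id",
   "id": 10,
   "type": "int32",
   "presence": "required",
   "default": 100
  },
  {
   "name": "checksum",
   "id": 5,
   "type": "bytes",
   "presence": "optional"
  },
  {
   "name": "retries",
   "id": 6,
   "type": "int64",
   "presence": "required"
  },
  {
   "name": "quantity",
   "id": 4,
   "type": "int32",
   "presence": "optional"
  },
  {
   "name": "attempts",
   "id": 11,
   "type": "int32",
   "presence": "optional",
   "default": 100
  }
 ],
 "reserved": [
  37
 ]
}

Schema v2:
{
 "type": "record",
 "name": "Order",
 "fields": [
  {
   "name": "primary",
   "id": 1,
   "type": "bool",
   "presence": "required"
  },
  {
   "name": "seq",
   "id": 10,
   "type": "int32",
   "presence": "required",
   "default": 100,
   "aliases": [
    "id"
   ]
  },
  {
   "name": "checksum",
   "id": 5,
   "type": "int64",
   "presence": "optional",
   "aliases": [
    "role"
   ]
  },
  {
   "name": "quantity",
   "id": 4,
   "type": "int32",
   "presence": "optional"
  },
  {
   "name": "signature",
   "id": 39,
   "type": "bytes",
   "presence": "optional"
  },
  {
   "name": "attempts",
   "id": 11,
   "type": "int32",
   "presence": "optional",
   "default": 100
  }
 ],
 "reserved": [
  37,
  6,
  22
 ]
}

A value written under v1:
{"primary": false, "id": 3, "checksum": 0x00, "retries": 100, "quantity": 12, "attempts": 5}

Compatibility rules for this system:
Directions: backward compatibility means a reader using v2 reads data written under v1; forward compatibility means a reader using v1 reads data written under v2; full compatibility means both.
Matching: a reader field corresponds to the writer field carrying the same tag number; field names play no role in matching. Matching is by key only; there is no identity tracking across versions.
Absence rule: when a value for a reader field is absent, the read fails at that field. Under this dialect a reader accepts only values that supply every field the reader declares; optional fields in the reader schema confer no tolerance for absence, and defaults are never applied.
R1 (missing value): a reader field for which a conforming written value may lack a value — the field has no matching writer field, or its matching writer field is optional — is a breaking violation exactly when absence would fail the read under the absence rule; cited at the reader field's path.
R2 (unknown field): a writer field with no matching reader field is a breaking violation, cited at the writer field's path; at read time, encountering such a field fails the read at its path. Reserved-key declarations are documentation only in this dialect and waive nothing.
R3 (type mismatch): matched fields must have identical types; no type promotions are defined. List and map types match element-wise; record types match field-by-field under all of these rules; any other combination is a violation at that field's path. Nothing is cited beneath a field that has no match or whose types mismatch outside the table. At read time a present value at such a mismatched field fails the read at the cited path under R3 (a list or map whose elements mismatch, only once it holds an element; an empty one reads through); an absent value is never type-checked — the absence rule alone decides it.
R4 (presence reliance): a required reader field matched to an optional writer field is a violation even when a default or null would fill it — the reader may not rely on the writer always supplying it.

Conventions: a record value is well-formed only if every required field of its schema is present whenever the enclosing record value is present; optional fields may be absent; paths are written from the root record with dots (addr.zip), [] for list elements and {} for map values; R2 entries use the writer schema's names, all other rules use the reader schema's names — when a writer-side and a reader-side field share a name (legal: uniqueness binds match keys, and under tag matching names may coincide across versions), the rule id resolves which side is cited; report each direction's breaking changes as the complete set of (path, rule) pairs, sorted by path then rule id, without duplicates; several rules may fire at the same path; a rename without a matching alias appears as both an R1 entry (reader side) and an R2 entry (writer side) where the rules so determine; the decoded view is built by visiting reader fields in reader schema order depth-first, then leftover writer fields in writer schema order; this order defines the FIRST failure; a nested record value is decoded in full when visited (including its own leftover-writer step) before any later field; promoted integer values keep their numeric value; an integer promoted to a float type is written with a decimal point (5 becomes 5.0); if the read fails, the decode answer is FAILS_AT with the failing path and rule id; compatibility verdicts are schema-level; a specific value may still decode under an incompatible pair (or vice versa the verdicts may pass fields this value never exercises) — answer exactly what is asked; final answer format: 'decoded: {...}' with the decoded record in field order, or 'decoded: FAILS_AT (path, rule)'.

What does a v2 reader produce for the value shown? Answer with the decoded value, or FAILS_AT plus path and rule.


decoded: FAILS_AT (checksum, R3)

each type pair in Order: writer, then reader
decode walk for Order under reader schema v2:
  primary := false
  seq := 3 (from writer id)
  read fails at checksum under R3
  => FAILS_AT (checksum, R3)
the other Order changes do not affect what is asked:
  renamed field id to seq in record Order (alias id declared on the renamed field) -> fires no rule on Order under this dialect and leaves the result unchanged
  removed field retries from record Order (its key 6 joins the reserved list) -> affects the rule determinations only; this particular Order value decodes identically
  added field signature to record Order: optional bytes, tag 39 (in v2 it sits immediately before attempts) -> affects the rule determinations only; this particular Order value decodes identically


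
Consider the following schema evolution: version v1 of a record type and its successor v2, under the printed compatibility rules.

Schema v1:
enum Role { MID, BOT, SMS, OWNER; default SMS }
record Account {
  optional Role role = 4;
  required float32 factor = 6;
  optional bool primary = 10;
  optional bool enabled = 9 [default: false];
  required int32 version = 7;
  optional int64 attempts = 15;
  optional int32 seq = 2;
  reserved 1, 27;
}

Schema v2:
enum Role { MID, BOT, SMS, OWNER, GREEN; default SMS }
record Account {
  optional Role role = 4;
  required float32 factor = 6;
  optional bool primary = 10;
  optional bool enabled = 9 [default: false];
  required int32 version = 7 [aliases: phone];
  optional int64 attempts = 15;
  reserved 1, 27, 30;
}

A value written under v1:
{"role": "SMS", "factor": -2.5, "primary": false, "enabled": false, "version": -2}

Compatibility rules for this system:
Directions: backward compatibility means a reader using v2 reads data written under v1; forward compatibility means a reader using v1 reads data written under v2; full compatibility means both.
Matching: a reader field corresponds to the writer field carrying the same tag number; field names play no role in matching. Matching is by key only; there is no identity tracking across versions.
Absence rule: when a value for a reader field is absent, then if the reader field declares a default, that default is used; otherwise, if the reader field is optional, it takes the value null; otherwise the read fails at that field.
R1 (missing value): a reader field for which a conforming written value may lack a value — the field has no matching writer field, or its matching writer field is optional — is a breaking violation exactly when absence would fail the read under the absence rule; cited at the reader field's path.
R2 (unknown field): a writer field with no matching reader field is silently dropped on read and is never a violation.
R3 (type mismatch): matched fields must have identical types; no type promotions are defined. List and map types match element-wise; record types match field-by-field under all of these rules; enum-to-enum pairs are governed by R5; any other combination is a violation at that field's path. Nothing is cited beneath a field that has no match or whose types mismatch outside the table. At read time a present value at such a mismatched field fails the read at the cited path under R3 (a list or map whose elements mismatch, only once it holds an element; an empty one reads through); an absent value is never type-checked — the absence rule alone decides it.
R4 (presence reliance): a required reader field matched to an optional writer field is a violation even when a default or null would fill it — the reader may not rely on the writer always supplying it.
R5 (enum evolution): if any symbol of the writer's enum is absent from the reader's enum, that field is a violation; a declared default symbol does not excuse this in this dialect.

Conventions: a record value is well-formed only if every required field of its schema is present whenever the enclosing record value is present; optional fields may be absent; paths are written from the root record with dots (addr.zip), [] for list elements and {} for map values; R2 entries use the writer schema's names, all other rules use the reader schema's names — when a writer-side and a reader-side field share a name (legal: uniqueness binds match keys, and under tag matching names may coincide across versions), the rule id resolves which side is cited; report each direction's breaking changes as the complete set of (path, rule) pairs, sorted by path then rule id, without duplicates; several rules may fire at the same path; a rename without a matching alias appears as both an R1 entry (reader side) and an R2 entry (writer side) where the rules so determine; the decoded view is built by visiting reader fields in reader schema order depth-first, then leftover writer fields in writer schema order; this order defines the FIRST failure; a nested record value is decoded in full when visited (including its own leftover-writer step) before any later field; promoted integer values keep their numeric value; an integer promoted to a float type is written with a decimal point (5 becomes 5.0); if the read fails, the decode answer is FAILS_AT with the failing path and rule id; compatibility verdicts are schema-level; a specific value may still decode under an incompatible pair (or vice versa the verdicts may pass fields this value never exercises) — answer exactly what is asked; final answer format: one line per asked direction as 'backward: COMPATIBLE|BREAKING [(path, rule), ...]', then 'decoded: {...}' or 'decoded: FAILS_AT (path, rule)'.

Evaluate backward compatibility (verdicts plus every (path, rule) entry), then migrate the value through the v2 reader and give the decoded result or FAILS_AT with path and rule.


the writer's type comes first in each Account pair
backward pass over Account, reader schema v2, writer schema v1:
  role: Role -> Role, writer optional; from role
  factor: float32 -> float32, writer required; from factor
  primary: bool -> bool, writer optional; from primary
  enabled: bool -> bool, writer optional; from enabled
  version: int32 -> int32, writer required; from version
  attempts: int64 -> int64, writer optional; from attempts
  writer seq: unknown to reader
  nothing fires on Account: backward is COMPATIBLE
decode (reader v2):
  role := "SMS"
  factor := -2.5
  primary := false
  enabled := false
  version := -2
  attempts := null (absent, optional -> null)
  => decoded: {"role": "SMS", "factor": -2.5, "primary": false, "enabled": false, "version": -2, "attempts": null}
the other Account changes do not affect what is asked:
  enum Role (field role in record Account): symbol GREEN added -> affects forward compatibility only, which is not asked

backward: COMPATIBLE []; decoded: {"role": "SMS", "factor": -2.5, "primary": false, "enabled": false, "version": -2, "attempts": null}


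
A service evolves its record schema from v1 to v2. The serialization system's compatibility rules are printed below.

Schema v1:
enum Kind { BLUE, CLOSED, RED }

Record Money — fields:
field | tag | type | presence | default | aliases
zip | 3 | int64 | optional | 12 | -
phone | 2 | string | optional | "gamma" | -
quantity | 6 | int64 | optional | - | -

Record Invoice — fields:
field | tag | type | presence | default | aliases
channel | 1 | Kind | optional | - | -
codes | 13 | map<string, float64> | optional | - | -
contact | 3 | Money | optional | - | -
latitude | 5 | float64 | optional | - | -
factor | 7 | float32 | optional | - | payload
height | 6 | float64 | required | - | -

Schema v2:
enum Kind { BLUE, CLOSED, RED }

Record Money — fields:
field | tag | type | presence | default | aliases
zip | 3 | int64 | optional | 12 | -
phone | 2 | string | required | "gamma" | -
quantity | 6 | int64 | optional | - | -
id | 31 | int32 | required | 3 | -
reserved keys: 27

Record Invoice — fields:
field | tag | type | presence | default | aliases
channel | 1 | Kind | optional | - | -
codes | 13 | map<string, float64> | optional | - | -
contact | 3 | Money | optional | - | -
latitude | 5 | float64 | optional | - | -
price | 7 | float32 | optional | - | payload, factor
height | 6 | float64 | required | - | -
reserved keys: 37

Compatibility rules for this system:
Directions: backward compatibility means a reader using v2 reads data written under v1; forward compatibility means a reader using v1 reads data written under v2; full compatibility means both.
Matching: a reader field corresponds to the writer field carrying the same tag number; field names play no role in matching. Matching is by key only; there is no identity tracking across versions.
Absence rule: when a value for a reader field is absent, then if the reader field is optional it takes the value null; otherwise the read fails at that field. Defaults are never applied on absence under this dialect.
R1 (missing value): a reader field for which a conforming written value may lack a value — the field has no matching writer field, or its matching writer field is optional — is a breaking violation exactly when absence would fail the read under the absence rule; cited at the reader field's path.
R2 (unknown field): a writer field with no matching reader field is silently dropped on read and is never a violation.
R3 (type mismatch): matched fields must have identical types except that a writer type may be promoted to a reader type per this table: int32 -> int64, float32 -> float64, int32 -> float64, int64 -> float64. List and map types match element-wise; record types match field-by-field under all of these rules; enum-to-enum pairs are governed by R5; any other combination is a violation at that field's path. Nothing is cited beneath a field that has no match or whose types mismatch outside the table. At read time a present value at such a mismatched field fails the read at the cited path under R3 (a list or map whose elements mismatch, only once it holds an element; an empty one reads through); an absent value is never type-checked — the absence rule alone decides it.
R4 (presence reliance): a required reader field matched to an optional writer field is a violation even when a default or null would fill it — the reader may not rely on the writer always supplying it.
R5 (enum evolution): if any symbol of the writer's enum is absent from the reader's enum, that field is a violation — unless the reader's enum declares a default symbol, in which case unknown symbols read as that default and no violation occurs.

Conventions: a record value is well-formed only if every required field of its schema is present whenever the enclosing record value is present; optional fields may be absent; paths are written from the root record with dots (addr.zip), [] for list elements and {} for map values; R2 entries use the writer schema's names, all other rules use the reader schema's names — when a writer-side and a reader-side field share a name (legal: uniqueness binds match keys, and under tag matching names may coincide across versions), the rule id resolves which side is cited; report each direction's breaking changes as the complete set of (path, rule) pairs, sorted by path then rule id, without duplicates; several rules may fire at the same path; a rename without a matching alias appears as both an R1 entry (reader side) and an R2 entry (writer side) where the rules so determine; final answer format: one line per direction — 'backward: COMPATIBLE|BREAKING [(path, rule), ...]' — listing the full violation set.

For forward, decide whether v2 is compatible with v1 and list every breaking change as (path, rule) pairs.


arrows below run writer -> reader for Invoice
checking forward for Invoice: reader v1 against writer v2:
  channel: paired with writer channel (Kind -> Kind; writer optional)
  codes: paired with writer codes (map<string, float64> -> map<string, float64>; writer optional)
  contact: paired with writer contact (Money -> Money; writer optional)
  latitude: paired with writer latitude (float64 -> float64; writer optional)
  factor: paired with writer price (float32 -> float32; writer optional)
  height: paired with writer height (float64 -> float64; writer required)
  contact.zip: paired with writer contact.zip (int64 -> int64; writer optional)
  contact.phone: paired with writer contact.phone (string -> string; writer required)
  contact.quantity: paired with writer contact.quantity (int64 -> int64; writer optional)
  contact.id (writer side), unknown to reader
  => no violations; forward on Invoice: COMPATIBLE
diffs on Invoice not affecting the asked answer:
  field phone in record Money: optional changed to required -> fires only in the backward direction of Invoice, which is not asked here
  added field id to record Money: required int32, tag 31, default 3 (in v2 it sits last) -> fires only in the backward direction of Invoice, which is not asked here
  renamed field factor to price in record Invoice (alias factor declared on the renamed field) -> fires no rule on Invoice, leaving the asked answer as it is

forward: COMPATIBLE []


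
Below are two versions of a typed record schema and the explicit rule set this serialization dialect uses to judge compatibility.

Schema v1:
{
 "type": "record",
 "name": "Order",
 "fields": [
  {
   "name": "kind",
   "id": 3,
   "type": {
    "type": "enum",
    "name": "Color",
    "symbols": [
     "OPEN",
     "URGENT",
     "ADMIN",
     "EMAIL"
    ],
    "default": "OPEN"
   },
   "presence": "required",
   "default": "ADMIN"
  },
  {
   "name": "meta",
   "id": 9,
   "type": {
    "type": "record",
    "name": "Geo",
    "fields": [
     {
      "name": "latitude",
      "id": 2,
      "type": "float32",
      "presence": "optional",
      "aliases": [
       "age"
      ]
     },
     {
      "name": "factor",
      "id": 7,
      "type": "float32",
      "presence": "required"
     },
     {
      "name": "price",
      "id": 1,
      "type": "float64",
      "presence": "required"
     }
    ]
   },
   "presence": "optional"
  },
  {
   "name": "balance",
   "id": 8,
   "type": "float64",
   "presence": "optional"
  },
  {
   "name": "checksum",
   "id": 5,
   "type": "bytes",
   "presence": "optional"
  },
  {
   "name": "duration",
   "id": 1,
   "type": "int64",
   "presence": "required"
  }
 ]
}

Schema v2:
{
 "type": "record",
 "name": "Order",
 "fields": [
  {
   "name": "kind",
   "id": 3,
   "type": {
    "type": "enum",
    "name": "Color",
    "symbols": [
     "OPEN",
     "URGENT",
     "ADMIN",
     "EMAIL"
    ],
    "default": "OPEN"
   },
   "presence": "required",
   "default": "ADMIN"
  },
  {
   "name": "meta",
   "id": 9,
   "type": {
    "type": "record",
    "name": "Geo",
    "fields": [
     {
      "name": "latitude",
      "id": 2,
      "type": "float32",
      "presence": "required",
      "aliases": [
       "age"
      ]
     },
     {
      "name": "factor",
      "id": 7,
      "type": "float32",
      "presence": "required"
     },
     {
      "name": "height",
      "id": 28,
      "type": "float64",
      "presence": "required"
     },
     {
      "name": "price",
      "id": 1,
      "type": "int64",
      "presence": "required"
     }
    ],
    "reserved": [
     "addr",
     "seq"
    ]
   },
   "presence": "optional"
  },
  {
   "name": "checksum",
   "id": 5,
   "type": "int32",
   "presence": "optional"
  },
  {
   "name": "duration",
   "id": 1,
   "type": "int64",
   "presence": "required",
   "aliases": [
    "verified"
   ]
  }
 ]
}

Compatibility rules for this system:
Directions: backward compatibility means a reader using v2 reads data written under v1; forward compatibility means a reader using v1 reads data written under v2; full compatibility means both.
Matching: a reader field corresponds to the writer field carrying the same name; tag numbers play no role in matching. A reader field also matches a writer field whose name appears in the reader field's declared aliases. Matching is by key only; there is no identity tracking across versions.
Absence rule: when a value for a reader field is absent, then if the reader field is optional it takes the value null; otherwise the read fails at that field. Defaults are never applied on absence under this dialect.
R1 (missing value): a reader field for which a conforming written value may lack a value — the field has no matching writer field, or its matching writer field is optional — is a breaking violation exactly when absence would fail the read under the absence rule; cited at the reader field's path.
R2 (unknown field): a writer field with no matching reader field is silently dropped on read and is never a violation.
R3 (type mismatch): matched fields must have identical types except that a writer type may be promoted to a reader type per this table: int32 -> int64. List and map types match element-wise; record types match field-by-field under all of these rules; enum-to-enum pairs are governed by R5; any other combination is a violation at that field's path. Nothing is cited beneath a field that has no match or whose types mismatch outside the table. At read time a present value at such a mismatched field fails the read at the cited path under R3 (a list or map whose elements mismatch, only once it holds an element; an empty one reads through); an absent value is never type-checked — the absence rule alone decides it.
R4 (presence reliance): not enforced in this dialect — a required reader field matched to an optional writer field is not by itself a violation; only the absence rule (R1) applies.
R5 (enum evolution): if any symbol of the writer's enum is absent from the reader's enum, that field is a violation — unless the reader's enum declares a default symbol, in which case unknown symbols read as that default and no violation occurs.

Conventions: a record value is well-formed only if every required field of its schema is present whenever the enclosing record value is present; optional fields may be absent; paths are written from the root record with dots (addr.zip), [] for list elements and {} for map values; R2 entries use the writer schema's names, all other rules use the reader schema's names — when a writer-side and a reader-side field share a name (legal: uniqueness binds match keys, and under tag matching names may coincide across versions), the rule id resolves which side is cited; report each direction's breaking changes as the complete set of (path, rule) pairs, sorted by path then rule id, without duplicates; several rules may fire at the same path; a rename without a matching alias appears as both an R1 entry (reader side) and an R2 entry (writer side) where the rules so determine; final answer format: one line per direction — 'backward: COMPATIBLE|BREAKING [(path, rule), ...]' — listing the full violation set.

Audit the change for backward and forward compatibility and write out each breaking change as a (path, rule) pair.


backward: BREAKING [(checksum, R3), (meta.height, R1), (meta.latitude, R1), (meta.price, R3)]; forward: BREAKING [(checksum, R3), (meta.price, R3)]

in Order below, arrows point writer -> reader
checking backward for Order: reader v2 against writer v1:
  kind <- kind (Color -> Color, writer required)
  meta <- meta (Geo -> Geo, writer optional)
  checksum <- checksum (bytes -> int32, writer optional)
  duration <- duration (int64 -> int64, writer required)
  balance (writer side), unknown to reader
  meta.latitude <- meta.latitude (float32 -> float32, writer optional)
  meta.factor <- meta.factor (float32 -> float32, writer required)
  meta.height: no writer match
  meta.price <- meta.price (float64 -> int64, writer required)
  rule R3 violated at checksum
  rule R1 violated at meta.height
  rule R1 violated at meta.latitude
  rule R3 violated at meta.price
  => 4 violation(s): backward is BREAKING for Order
checking forward for Order: reader v1 against writer v2:
  kind <- kind (Color -> Color, writer required)
  meta <- meta (Geo -> Geo, writer optional)
  balance: no writer match
  checksum <- checksum (int32 -> bytes, writer optional)
  duration <- duration (int64 -> int64, writer required)
  meta.latitude <- meta.latitude (float32 -> float32, writer required)
  meta.factor <- meta.factor (float32 -> float32, writer required)
  meta.price <- meta.price (int64 -> float64, writer required)
  meta.height (writer side), unknown to reader
  rule R3 violated at checksum
  rule R3 violated at meta.price
  => 2 violation(s): forward is BREAKING for Order


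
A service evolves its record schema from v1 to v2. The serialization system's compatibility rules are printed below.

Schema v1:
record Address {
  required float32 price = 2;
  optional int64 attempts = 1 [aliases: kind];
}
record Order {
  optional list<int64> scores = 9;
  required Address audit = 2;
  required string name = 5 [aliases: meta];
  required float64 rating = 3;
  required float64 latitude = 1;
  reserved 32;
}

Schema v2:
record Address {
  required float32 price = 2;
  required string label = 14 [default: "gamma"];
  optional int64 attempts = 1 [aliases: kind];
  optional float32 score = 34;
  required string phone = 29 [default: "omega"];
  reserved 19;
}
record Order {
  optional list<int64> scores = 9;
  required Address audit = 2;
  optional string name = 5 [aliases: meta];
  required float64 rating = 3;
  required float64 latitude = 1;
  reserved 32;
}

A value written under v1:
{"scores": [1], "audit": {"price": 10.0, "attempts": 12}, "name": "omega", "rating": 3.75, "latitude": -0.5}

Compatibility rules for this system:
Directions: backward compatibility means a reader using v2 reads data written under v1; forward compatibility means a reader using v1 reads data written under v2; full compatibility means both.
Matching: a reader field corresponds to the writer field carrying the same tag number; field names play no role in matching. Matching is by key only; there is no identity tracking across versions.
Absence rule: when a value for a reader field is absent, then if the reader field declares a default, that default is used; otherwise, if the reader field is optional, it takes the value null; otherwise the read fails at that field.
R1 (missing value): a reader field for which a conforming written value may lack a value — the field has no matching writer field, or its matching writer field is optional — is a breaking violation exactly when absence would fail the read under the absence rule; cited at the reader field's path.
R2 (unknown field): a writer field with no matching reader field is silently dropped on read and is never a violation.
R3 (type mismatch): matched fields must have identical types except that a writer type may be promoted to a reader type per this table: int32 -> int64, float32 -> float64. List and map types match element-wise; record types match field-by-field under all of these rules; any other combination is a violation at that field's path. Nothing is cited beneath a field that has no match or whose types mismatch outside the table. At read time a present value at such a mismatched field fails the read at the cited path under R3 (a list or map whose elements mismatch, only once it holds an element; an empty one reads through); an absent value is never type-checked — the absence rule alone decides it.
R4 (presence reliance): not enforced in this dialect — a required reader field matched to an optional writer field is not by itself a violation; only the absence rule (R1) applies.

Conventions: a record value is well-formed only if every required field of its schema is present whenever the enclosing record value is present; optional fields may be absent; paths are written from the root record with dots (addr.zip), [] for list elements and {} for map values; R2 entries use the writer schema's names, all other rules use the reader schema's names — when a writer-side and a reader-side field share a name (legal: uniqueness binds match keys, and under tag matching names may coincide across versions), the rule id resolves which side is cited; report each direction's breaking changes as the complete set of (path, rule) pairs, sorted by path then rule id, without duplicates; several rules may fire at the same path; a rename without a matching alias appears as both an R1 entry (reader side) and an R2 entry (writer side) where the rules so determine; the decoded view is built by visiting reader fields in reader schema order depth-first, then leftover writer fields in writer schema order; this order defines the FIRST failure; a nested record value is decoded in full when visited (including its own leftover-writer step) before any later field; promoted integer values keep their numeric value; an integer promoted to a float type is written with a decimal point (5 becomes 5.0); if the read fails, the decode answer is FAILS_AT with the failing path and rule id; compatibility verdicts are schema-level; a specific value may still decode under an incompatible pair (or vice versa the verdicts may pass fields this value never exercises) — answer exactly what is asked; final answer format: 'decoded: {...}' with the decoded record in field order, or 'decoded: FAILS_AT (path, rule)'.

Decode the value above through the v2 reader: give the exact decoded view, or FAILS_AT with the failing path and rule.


decoded: {"scores": [1], "audit": {"price": 10.0, "label": "gamma", "attempts": 12, "score": null, "phone": "omega"}, "name": "omega", "rating": 3.75, "latitude": -0.5}

in Order below, arrows point writer -> reader
decode walk for Order under reader schema v2:
  scores := [1]
  audit.price := 10.0
  audit.label := "gamma" (no value, default fills)
  audit.attempts := 12
  audit.score := null (not supplied -> null)
  audit.phone := "omega" (no value, default fills)
  name := "omega"
  rating := 3.75
  latitude := -0.5
  => decoded: {"scores": [1], "audit": {"price": 10.0, "label": "gamma", "attempts": 12, "score": null, "phone": "omega"}, "name": "omega", "rating": 3.75, "latitude": -0.5}
checking off the Order differences that do not matter here:
  field name in record Order: required changed to optional -> a verdict-level change on Order — the shown value reads the same
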